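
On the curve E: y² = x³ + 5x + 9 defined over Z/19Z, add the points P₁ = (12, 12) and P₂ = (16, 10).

(12, 12) + (16, 10). λ = (10 - 12)/(16 - 12) ≡ 17/4 mod 19. 4⁻¹ ≡ 5 (mod 19) since 4·5 = 20 ≡ 1, so λ ≡ 9.
  x = λ² - 12 - 16 = 81 - 28 ≡ 15; y = λ·(12 - 15) - 12 ≡ 18. → (15, 18)

(15, 18)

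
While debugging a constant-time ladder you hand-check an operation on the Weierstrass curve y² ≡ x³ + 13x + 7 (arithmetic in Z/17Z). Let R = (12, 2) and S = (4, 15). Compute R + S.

(14, 14)

(12, 2) + (4, 15). λ = (15 - 2)/(4 - 12) ≡ 13/9 mod 17. 9⁻¹ ≡ 2 (mod 17), so λ ≡ 9.
  x = λ² - 12 - 4 = 81 - 16 ≡ 14; y = λ·(12 - 14) - 2 ≡ 14. → (14, 14)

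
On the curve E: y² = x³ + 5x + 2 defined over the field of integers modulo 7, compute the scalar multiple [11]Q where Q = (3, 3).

(3, 4)

Repeated addition: build up to 11Q.
2Q: tangent at (3, 3): λ = (3·3² + 5)/(2·3) ≡ 4/6. 6⁻¹ ≡ 6 (mod 7), so λ ≡ 4·6 ≡ 3.
  x = λ² - 3 - 3 = 9 - 6 ≡ 3; y = λ·(3 - 3) - 3 ≡ 4. → (3, 4)
3Q: (3, 4) + (3, 3): same x and y₁ ≡ -y₂, so the sum is ∞.
4Q: ∞ + (3, 3) = (3, 3) (identity).
5Q: tangent at (3, 3): λ = (3·3² + 5)/(2·3) ≡ 4/6. 6⁻¹ ≡ 6 (mod 7), so λ ≡ 4·6 ≡ 3.
  x = λ² - 3 - 3 = 9 - 6 ≡ 3; y = λ·(3 - 3) - 3 ≡ 4. → (3, 4)
6Q: (3, 4) + (3, 3): same x and y₁ ≡ -y₂, so the sum is ∞.
7Q: ∞ + (3, 3) = (3, 3) (identity).
8Q: tangent at (3, 3): λ = (3·3² + 5)/(2·3) ≡ 4/6. 6⁻¹ ≡ 6 (mod 7) since 6·6 = 36 ≡ 1, so λ ≡ 4·6 ≡ 3.
  x = λ² - 3 - 3 = 9 - 6 ≡ 3; y = λ·(3 - 3) - 3 ≡ 4. → (3, 4)
9Q: (3, 4) + (3, 3): same x and y₁ ≡ -y₂, so the sum is ∞.
10Q: ∞ + (3, 3) = (3, 3) (identity).
11Q: tangent at (3, 3): λ = (3·3² + 5)/(2·3) ≡ 4/6. 6⁻¹ ≡ 6 (mod 7), so λ ≡ 4·6 ≡ 3.
  x = λ² - 3 - 3 = 9 - 6 ≡ 3; y = λ·(3 - 3) - 3 ≡ 4. → (3, 4)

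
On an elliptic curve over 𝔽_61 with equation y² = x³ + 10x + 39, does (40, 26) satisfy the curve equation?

no

y² = 26² ≡ 5; x³ + 10x + 39 = 64439 ≡ 23 (mod 61). 5 ≠ 23.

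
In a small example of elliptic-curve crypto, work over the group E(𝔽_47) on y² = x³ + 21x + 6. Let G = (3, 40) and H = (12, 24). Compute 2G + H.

First 2G:
Repeated addition: build up to 2G.
2G: tangent at (3, 40): λ = (3·3² + 21)/(2·40) ≡ 1/33. 33⁻¹ ≡ 10 (mod 47), so λ ≡ 1·10 ≡ 10.
  x = λ² - 3 - 3 = 100 - 6 ≡ 0; y = λ·(3 - 0) - 40 ≡ 37. → (0, 37)
2G = (0, 37).
Finally 2G + H:
(0, 37) + (12, 24). λ = (24 - 37)/(12 - 0) ≡ 34/12 mod 47. 12⁻¹ ≡ 4 (mod 47), so λ ≡ 42.
  x = λ² - 0 - 12 = 1764 - 12 ≡ 13; y = λ·(0 - 13) - 37 ≡ 28. → (13, 28)

(13, 28)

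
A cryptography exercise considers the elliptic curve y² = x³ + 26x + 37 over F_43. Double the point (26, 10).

tangent at (26, 10): λ = (3·26² + 26)/(2·10) ≡ 33/20. 20⁻¹ ≡ 28 (mod 43), so λ ≡ 33·28 ≡ 21.
  x = λ² - 26 - 26 = 441 - 52 ≡ 2; y = λ·(26 - 2) - 10 ≡ 21. → (2, 21)

(2, 21)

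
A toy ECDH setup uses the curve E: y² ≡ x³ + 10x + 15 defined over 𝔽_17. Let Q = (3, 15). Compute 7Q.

(0, 10)

Double-and-add on 7 = (111)₂. Start with Q = (3, 15) for the leading 1-bit.
double: tangent at (3, 15): λ = (3·3² + 10)/(2·15) ≡ 3/13. 13⁻¹ ≡ 4 (mod 17), so λ ≡ 3·4 ≡ 12.
  x = λ² - 3 - 3 = 144 - 6 ≡ 2; y = λ·(3 - 2) - 15 ≡ 14. → (2, 14)
add Q: (2, 14) + (3, 15). λ = (15 - 14)/(3 - 2) ≡ 1/1 mod 17. 1⁻¹ ≡ 1 (mod 17), so λ ≡ 1.
  x = λ² - 2 - 3 = 1 - 5 ≡ 13; y = λ·(2 - 13) - 14 ≡ 9. → (13, 9)
double: tangent at (13, 9): λ = (3·13² + 10)/(2·9) ≡ 7/1. 1⁻¹ ≡ 1 (mod 17), so λ ≡ 7·1 ≡ 7.
  x = λ² - 13 - 13 = 49 - 26 ≡ 6; y = λ·(13 - 6) - 9 ≡ 6. → (6, 6)
add Q: (6, 6) + (3, 15). λ = (15 - 6)/(3 - 6) ≡ 9/14 mod 17. 14⁻¹ ≡ 11 (mod 17) since 14·11 = 154 ≡ 1, so λ ≡ 14.
  x = λ² - 6 - 3 = 196 - 9 ≡ 0; y = λ·(6 - 0) - 6 ≡ 10. → (0, 10)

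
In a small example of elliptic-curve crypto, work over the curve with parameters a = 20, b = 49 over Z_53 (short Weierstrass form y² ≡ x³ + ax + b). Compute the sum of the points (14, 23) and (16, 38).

(14, 23) + (16, 38). λ = (38 - 23)/(16 - 14) ≡ 15/2 mod 53. 2⁻¹ ≡ 27 (mod 53), so λ ≡ 34.
  x = λ² - 14 - 16 = 1156 - 30 ≡ 13; y = λ·(14 - 13) - 23 ≡ 11. → (13, 11)

(13, 11)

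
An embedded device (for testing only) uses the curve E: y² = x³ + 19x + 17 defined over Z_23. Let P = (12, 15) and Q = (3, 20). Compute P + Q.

(12, 15) + (3, 20). λ = (20 - 15)/(3 - 12) ≡ 5/14 mod 23. 14⁻¹ ≡ 5 (mod 23) since 14·5 = 70 ≡ 1, so λ ≡ 2.
  x = λ² - 12 - 3 = 4 - 15 ≡ 12; y = λ·(12 - 12) - 15 ≡ 8. → (12, 8)

(12, 8)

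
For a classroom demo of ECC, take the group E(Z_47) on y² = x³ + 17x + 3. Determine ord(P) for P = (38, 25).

10

2P: tangent at (38, 25): λ = (3·38² + 17)/(2·25) ≡ 25/3. 3⁻¹ ≡ 16 (mod 47) since 3·16 = 48 ≡ 1, so λ ≡ 25·16 ≡ 24.
  x = λ² - 38 - 38 = 576 - 76 ≡ 30; y = λ·(38 - 30) - 25 ≡ 26. → (30, 26)
3P: (30, 26) + (38, 25). λ = (25 - 26)/(38 - 30) ≡ 46/8 mod 47. 8⁻¹ ≡ 6 (mod 47), so λ ≡ 41.
  x = λ² - 30 - 38 = 1681 - 68 ≡ 15; y = λ·(30 - 15) - 26 ≡ 25. → (15, 25)
4P: (15, 25) + (38, 25). λ = (25 - 25)/(38 - 15) ≡ 0/23 mod 47. 23⁻¹ ≡ 45 (mod 47), so λ ≡ 0.
  x = λ² - 15 - 38 = 0 - 53 ≡ 41; y = λ·(15 - 41) - 25 ≡ 22. → (41, 22)
5P: (41, 22) + (38, 25). λ = (25 - 22)/(38 - 41) ≡ 3/44 mod 47. 44⁻¹ ≡ 31 (mod 47) since 44·31 = 1364 ≡ 1, so λ ≡ 46.
  x = λ² - 41 - 38 = 2116 - 79 ≡ 16; y = λ·(41 - 16) - 22 ≡ 0. → (16, 0)
6P: (16, 0) + (38, 25). λ = (25 - 0)/(38 - 16) ≡ 25/22 mod 47. 22⁻¹ ≡ 15 (mod 47), so λ ≡ 46.
  x = λ² - 16 - 38 = 2116 - 54 ≡ 41; y = λ·(16 - 41) - 0 ≡ 25. → (41, 25)
7P: (41, 25) + (38, 25). λ = (25 - 25)/(38 - 41) ≡ 0/44 mod 47. 44⁻¹ ≡ 31 (mod 47), so λ ≡ 0.
  x = λ² - 41 - 38 = 0 - 79 ≡ 15; y = λ·(41 - 15) - 25 ≡ 22. → (15, 22)
8P: (15, 22) + (38, 25). λ = (25 - 22)/(38 - 15) ≡ 3/23 mod 47. 23⁻¹ ≡ 45 (mod 47), so λ ≡ 41.
  x = λ² - 15 - 38 = 1681 - 53 ≡ 30; y = λ·(15 - 30) - 22 ≡ 21. → (30, 21)
9P: (30, 21) + (38, 25). λ = (25 - 21)/(38 - 30) ≡ 4/8 mod 47. 8⁻¹ ≡ 6 (mod 47), so λ ≡ 24.
  x = λ² - 30 - 38 = 576 - 68 ≡ 38; y = λ·(30 - 38) - 21 ≡ 22. → (38, 22)
10P: (38, 22) + (38, 25): same x and y₁ ≡ -y₂, so the sum is 𝒪.
10P = 𝒪, so the order is 10.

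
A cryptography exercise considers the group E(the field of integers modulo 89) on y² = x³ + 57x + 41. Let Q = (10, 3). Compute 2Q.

(27, 9)

tangent at (10, 3): λ = (3·10² + 57)/(2·3) ≡ 1/6. 6⁻¹ ≡ 15 (mod 89), so λ ≡ 1·15 ≡ 15.
  x = λ² - 10 - 10 = 225 - 20 ≡ 27; y = λ·(10 - 27) - 3 ≡ 9. → (27, 9)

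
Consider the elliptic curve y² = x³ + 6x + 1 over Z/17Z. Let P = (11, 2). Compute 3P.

(2, 15)

Repeated addition: build up to 3P.
2P: tangent at (11, 2): λ = (3·11² + 6)/(2·2) ≡ 12/4. 4⁻¹ ≡ 13 (mod 17), so λ ≡ 12·13 ≡ 3.
  x = λ² - 11 - 11 = 9 - 22 ≡ 4; y = λ·(11 - 4) - 2 ≡ 2. → (4, 2)
3P: (4, 2) + (11, 2). λ = (2 - 2)/(11 - 4) ≡ 0/7 mod 17. 7⁻¹ ≡ 5 (mod 17) since 7·5 = 35 ≡ 1, so λ ≡ 0.
  x = λ² - 4 - 11 = 0 - 15 ≡ 2; y = λ·(4 - 2) - 2 ≡ 15. → (2, 15)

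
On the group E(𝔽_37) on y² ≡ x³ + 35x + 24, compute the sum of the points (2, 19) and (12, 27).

(34, 22)

(2, 19) + (12, 27). λ = (27 - 19)/(12 - 2) ≡ 8/10 mod 37. 10⁻¹ ≡ 26 (mod 37), so λ ≡ 23.
  x = λ² - 2 - 12 = 529 - 14 ≡ 34; y = λ·(2 - 34) - 19 ≡ 22. → (34, 22)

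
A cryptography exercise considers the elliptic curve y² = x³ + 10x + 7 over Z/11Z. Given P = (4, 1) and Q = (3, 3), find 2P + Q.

(4, 10)

First 2P:
Repeated addition: build up to 2P.
2P: tangent at (4, 1): λ = (3·4² + 10)/(2·1) ≡ 3/2. 2⁻¹ ≡ 6 (mod 11) since 2·6 = 12 ≡ 1, so λ ≡ 3·6 ≡ 7.
  x = λ² - 4 - 4 = 49 - 8 ≡ 8; y = λ·(4 - 8) - 1 ≡ 4. → (8, 4)
2P = (8, 4).
Finally 2P + Q:
(8, 4) + (3, 3). λ = (3 - 4)/(3 - 8) ≡ 10/6 mod 11. 6⁻¹ ≡ 2 (mod 11) since 6·2 = 12 ≡ 1, so λ ≡ 9.
  x = λ² - 8 - 3 = 81 - 11 ≡ 4; y = λ·(8 - 4) - 4 ≡ 10. → (4, 10)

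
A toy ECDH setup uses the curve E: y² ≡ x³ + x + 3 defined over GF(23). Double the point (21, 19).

(7, 10)

tangent at (21, 19): λ = (3·21² + 1)/(2·19) ≡ 13/15. 15⁻¹ ≡ 20 (mod 23), so λ ≡ 13·20 ≡ 7.
  x = λ² - 21 - 21 = 49 - 42 ≡ 7; y = λ·(21 - 7) - 19 ≡ 10. → (7, 10)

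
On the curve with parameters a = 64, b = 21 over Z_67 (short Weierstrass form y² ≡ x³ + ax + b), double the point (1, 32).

(65, 35)

tangent at (1, 32): λ = (3·1² + 64)/(2·32) ≡ 0/64. 64⁻¹ ≡ 22 (mod 67) since 64·22 = 1408 ≡ 1, so λ ≡ 0·22 ≡ 0.
  x = λ² - 1 - 1 = 0 - 2 ≡ 65; y = λ·(1 - 65) - 32 ≡ 35. → (65, 35)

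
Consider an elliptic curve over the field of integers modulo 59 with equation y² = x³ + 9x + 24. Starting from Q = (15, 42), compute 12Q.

Double-and-add on 12 = (1100)₂. Start with Q = (15, 42) for the leading 1-bit.
double: tangent at (15, 42): λ = (3·15² + 9)/(2·42) ≡ 35/25. 25⁻¹ ≡ 26 (mod 59), so λ ≡ 35·26 ≡ 25.
  x = λ² - 15 - 15 = 625 - 30 ≡ 5; y = λ·(15 - 5) - 42 ≡ 31. → (5, 31)
add Q: (5, 31) + (15, 42). λ = (42 - 31)/(15 - 5) ≡ 11/10 mod 59. 10⁻¹ ≡ 6 (mod 59) since 10·6 = 60 ≡ 1, so λ ≡ 7.
  x = λ² - 5 - 15 = 49 - 20 ≡ 29; y = λ·(5 - 29) - 31 ≡ 37. → (29, 37)
double: tangent at (29, 37): λ = (3·29² + 9)/(2·37) ≡ 54/15. 15⁻¹ ≡ 4 (mod 59), so λ ≡ 54·4 ≡ 39.
  x = λ² - 29 - 29 = 1521 - 58 ≡ 47; y = λ·(29 - 47) - 37 ≡ 28. → (47, 28)
double: tangent at (47, 28): λ = (3·47² + 9)/(2·28) ≡ 28/56. 56⁻¹ ≡ 39 (mod 59), so λ ≡ 28·39 ≡ 30.
  x = λ² - 47 - 47 = 900 - 94 ≡ 39; y = λ·(47 - 39) - 28 ≡ 35. → (39, 35)

(39, 35)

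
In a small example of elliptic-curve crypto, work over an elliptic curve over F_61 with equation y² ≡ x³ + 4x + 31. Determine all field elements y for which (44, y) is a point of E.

x³ + 4x + 31 = 85391 ≡ 52 (mod 61).
Square roots of 52 mod 61: 28 and 33 (since 28² = 784 ≡ 52).

28, 33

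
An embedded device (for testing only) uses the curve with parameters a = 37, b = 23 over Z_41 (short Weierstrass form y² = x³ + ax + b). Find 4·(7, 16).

(28, 16)

Write P = (7, 16).
Repeated addition: build up to 4P.
2P: tangent at (7, 16): λ = (3·7² + 37)/(2·16) ≡ 20/32. 32⁻¹ ≡ 9 (mod 41), so λ ≡ 20·9 ≡ 16.
  x = λ² - 7 - 7 = 256 - 14 ≡ 37; y = λ·(7 - 37) - 16 ≡ 37. → (37, 37)
3P: (37, 37) + (7, 16). λ = (16 - 37)/(7 - 37) ≡ 20/11 mod 41. 11⁻¹ ≡ 15 (mod 41) since 11·15 = 165 ≡ 1, so λ ≡ 13.
  x = λ² - 37 - 7 = 169 - 44 ≡ 2; y = λ·(37 - 2) - 37 ≡ 8. → (2, 8)
4P: (2, 8) + (7, 16). λ = (16 - 8)/(7 - 2) ≡ 8/5 mod 41. 5⁻¹ ≡ 33 (mod 41) since 5·33 = 165 ≡ 1, so λ ≡ 18.
  x = λ² - 2 - 7 = 324 - 9 ≡ 28; y = λ·(2 - 28) - 8 ≡ 16. → (28, 16)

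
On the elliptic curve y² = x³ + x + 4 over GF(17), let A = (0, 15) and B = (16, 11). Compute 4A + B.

First 4A:
Double-and-add on 4 = (100)₂. Start with A = (0, 15) for the leading 1-bit.
double: tangent at (0, 15): λ = (3·0² + 1)/(2·15) ≡ 1/13. 13⁻¹ ≡ 4 (mod 17), so λ ≡ 1·4 ≡ 4.
  x = λ² - 0 - 0 = 16 - 0 ≡ 16; y = λ·(0 - 16) - 15 ≡ 6. → (16, 6)
double: tangent at (16, 6): λ = (3·16² + 1)/(2·6) ≡ 4/12. 12⁻¹ ≡ 10 (mod 17), so λ ≡ 4·10 ≡ 6.
  x = λ² - 16 - 16 = 36 - 32 ≡ 4; y = λ·(16 - 4) - 6 ≡ 15. → (4, 15)
4A = (4, 15).
Finally 4A + B:
(4, 15) + (16, 11). λ = (11 - 15)/(16 - 4) ≡ 13/12 mod 17. 12⁻¹ ≡ 10 (mod 17), so λ ≡ 11.
  x = λ² - 4 - 16 = 121 - 20 ≡ 16; y = λ·(4 - 16) - 15 ≡ 6. → (16, 6)

(16, 6)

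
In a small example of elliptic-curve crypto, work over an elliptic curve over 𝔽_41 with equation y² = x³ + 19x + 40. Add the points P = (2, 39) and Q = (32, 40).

(2, 39) + (32, 40). λ = (40 - 39)/(32 - 2) ≡ 1/30 mod 41. 30⁻¹ ≡ 26 (mod 41), so λ ≡ 26.
  x = λ² - 2 - 32 = 676 - 34 ≡ 27; y = λ·(2 - 27) - 39 ≡ 8. → (27, 8)

(27, 8)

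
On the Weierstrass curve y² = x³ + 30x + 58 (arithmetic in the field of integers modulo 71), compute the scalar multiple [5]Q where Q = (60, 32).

(4, 61)

Repeated addition: build up to 5Q.
2Q: tangent at (60, 32): λ = (3·60² + 30)/(2·32) ≡ 38/64. 64⁻¹ ≡ 10 (mod 71), so λ ≡ 38·10 ≡ 25.
  x = λ² - 60 - 60 = 625 - 120 ≡ 8; y = λ·(60 - 8) - 32 ≡ 61. → (8, 61)
3Q: (8, 61) + (60, 32). λ = (32 - 61)/(60 - 8) ≡ 42/52 mod 71. 52⁻¹ ≡ 56 (mod 71) since 52·56 = 2912 ≡ 1, so λ ≡ 9.
  x = λ² - 8 - 60 = 81 - 68 ≡ 13; y = λ·(8 - 13) - 61 ≡ 36. → (13, 36)
4Q: (13, 36) + (60, 32). λ = (32 - 36)/(60 - 13) ≡ 67/47 mod 71. 47⁻¹ ≡ 68 (mod 71), so λ ≡ 12.
  x = λ² - 13 - 60 = 144 - 73 ≡ 0; y = λ·(13 - 0) - 36 ≡ 49. → (0, 49)
5Q: (0, 49) + (60, 32). λ = (32 - 49)/(60 - 0) ≡ 54/60 mod 71. 60⁻¹ ≡ 58 (mod 71), so λ ≡ 8.
  x = λ² - 0 - 60 = 64 - 60 ≡ 4; y = λ·(0 - 4) - 49 ≡ 61. → (4, 61)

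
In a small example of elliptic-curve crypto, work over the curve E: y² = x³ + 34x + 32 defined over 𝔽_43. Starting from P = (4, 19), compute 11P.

(15, 2)

Double-and-add on 11 = (1011)₂. Start with P = (4, 19) for the leading 1-bit.
double: tangent at (4, 19): λ = (3·4² + 34)/(2·19) ≡ 39/38. 38⁻¹ ≡ 17 (mod 43) since 38·17 = 646 ≡ 1, so λ ≡ 39·17 ≡ 18.
  x = λ² - 4 - 4 = 324 - 8 ≡ 15; y = λ·(4 - 15) - 19 ≡ 41. → (15, 41)
double: tangent at (15, 41): λ = (3·15² + 34)/(2·41) ≡ 21/39. 39⁻¹ ≡ 32 (mod 43), so λ ≡ 21·32 ≡ 27.
  x = λ² - 15 - 15 = 729 - 30 ≡ 11; y = λ·(15 - 11) - 41 ≡ 24. → (11, 24)
add P: (11, 24) + (4, 19). λ = (19 - 24)/(4 - 11) ≡ 38/36 mod 43. 36⁻¹ ≡ 6 (mod 43), so λ ≡ 13.
  x = λ² - 11 - 4 = 169 - 15 ≡ 25; y = λ·(11 - 25) - 24 ≡ 9. → (25, 9)
double: tangent at (25, 9): λ = (3·25² + 34)/(2·9) ≡ 17/18. 18⁻¹ ≡ 12 (mod 43), so λ ≡ 17·12 ≡ 32.
  x = λ² - 25 - 25 = 1024 - 50 ≡ 28; y = λ·(25 - 28) - 9 ≡ 24. → (28, 24)
add P: (28, 24) + (4, 19). λ = (19 - 24)/(4 - 28) ≡ 38/19 mod 43. 19⁻¹ ≡ 34 (mod 43), so λ ≡ 2.
  x = λ² - 28 - 4 = 4 - 32 ≡ 15; y = λ·(28 - 15) - 24 ≡ 2. → (15, 2)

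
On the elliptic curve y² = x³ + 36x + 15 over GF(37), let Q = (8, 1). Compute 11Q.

Repeated addition: build up to 11Q.
2Q: tangent at (8, 1): λ = (3·8² + 36)/(2·1) ≡ 6/2. 2⁻¹ ≡ 19 (mod 37), so λ ≡ 6·19 ≡ 3.
  x = λ² - 8 - 8 = 9 - 16 ≡ 30; y = λ·(8 - 30) - 1 ≡ 7. → (30, 7)
3Q: (30, 7) + (8, 1). λ = (1 - 7)/(8 - 30) ≡ 31/15 mod 37. 15⁻¹ ≡ 5 (mod 37) since 15·5 = 75 ≡ 1, so λ ≡ 7.
  x = λ² - 30 - 8 = 49 - 38 ≡ 11; y = λ·(30 - 11) - 7 ≡ 15. → (11, 15)
4Q: (11, 15) + (8, 1). λ = (1 - 15)/(8 - 11) ≡ 23/34 mod 37. 34⁻¹ ≡ 12 (mod 37), so λ ≡ 17.
  x = λ² - 11 - 8 = 289 - 19 ≡ 11; y = λ·(11 - 11) - 15 ≡ 22. → (11, 22)
5Q: (11, 22) + (8, 1). λ = (1 - 22)/(8 - 11) ≡ 16/34 mod 37. 34⁻¹ ≡ 12 (mod 37) since 34·12 = 408 ≡ 1, so λ ≡ 7.
  x = λ² - 11 - 8 = 49 - 19 ≡ 30; y = λ·(11 - 30) - 22 ≡ 30. → (30, 30)
6Q: (30, 30) + (8, 1). λ = (1 - 30)/(8 - 30) ≡ 8/15 mod 37. 15⁻¹ ≡ 5 (mod 37), so λ ≡ 3.
  x = λ² - 30 - 8 = 9 - 38 ≡ 8; y = λ·(30 - 8) - 30 ≡ 36. → (8, 36)
7Q: (8, 36) + (8, 1): same x and y₁ ≡ -y₂, so the sum is ∞.
8Q: ∞ + (8, 1) = (8, 1) (identity).
9Q: tangent at (8, 1): λ = (3·8² + 36)/(2·1) ≡ 6/2. 2⁻¹ ≡ 19 (mod 37) since 2·19 = 38 ≡ 1, so λ ≡ 6·19 ≡ 3.
  x = λ² - 8 - 8 = 9 - 16 ≡ 30; y = λ·(8 - 30) - 1 ≡ 7. → (30, 7)
10Q: (30, 7) + (8, 1). λ = (1 - 7)/(8 - 30) ≡ 31/15 mod 37. 15⁻¹ ≡ 5 (mod 37) since 15·5 = 75 ≡ 1, so λ ≡ 7.
  x = λ² - 30 - 8 = 49 - 38 ≡ 11; y = λ·(30 - 11) - 7 ≡ 15. → (11, 15)
11Q: (11, 15) + (8, 1). λ = (1 - 15)/(8 - 11) ≡ 23/34 mod 37. 34⁻¹ ≡ 12 (mod 37), so λ ≡ 17.
  x = λ² - 11 - 8 = 289 - 19 ≡ 11; y = λ·(11 - 11) - 15 ≡ 22. → (11, 22)

(11, 22)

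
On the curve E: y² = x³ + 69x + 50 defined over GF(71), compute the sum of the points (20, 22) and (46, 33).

(62, 64)

(20, 22) + (46, 33). λ = (33 - 22)/(46 - 20) ≡ 11/26 mod 71. 26⁻¹ ≡ 41 (mod 71), so λ ≡ 25.
  x = λ² - 20 - 46 = 625 - 66 ≡ 62; y = λ·(20 - 62) - 22 ≡ 64. → (62, 64)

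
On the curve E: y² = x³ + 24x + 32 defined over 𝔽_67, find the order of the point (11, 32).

7

2P: tangent at (11, 32): λ = (3·11² + 24)/(2·32) ≡ 52/64. 64⁻¹ ≡ 22 (mod 67), so λ ≡ 52·22 ≡ 5.
  x = λ² - 11 - 11 = 25 - 22 ≡ 3; y = λ·(11 - 3) - 32 ≡ 8. → (3, 8)
3P: (3, 8) + (11, 32). λ = (32 - 8)/(11 - 3) ≡ 24/8 mod 67. 8⁻¹ ≡ 42 (mod 67) since 8·42 = 336 ≡ 1, so λ ≡ 3.
  x = λ² - 3 - 11 = 9 - 14 ≡ 62; y = λ·(3 - 62) - 8 ≡ 16. → (62, 16)
4P: (62, 16) + (11, 32). λ = (32 - 16)/(11 - 62) ≡ 16/16 mod 67. 16⁻¹ ≡ 21 (mod 67), so λ ≡ 1.
  x = λ² - 62 - 11 = 1 - 73 ≡ 62; y = λ·(62 - 62) - 16 ≡ 51. → (62, 51)
5P: (62, 51) + (11, 32). λ = (32 - 51)/(11 - 62) ≡ 48/16 mod 67. 16⁻¹ ≡ 21 (mod 67) since 16·21 = 336 ≡ 1, so λ ≡ 3.
  x = λ² - 62 - 11 = 9 - 73 ≡ 3; y = λ·(62 - 3) - 51 ≡ 59. → (3, 59)
6P: (3, 59) + (11, 32). λ = (32 - 59)/(11 - 3) ≡ 40/8 mod 67. 8⁻¹ ≡ 42 (mod 67), so λ ≡ 5.
  x = λ² - 3 - 11 = 25 - 14 ≡ 11; y = λ·(3 - 11) - 59 ≡ 35. → (11, 35)
7P: (11, 35) + (11, 32): same x and y₁ ≡ -y₂, so the sum is O.
7P = O, so the order is 7.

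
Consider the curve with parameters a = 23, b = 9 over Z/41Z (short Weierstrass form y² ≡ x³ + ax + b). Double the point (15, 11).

tangent at (15, 11): λ = (3·15² + 23)/(2·11) ≡ 1/22. 22⁻¹ ≡ 28 (mod 41) since 22·28 = 616 ≡ 1, so λ ≡ 1·28 ≡ 28.
  x = λ² - 15 - 15 = 784 - 30 ≡ 16; y = λ·(15 - 16) - 11 ≡ 2. → (16, 2)

(16, 2)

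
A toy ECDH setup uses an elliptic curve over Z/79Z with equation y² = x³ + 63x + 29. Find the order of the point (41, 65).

12

2P: tangent at (41, 65): λ = (3·41² + 63)/(2·65) ≡ 50/51. 51⁻¹ ≡ 31 (mod 79) since 51·31 = 1581 ≡ 1, so λ ≡ 50·31 ≡ 49.
  x = λ² - 41 - 41 = 2401 - 82 ≡ 28; y = λ·(41 - 28) - 65 ≡ 19. → (28, 19)
3P: (28, 19) + (41, 65). λ = (65 - 19)/(41 - 28) ≡ 46/13 mod 79. 13⁻¹ ≡ 73 (mod 79), so λ ≡ 40.
  x = λ² - 28 - 41 = 1600 - 69 ≡ 30; y = λ·(28 - 30) - 19 ≡ 59. → (30, 59)
4P: (30, 59) + (41, 65). λ = (65 - 59)/(41 - 30) ≡ 6/11 mod 79. 11⁻¹ ≡ 36 (mod 79), so λ ≡ 58.
  x = λ² - 30 - 41 = 3364 - 71 ≡ 54; y = λ·(30 - 54) - 59 ≡ 50. → (54, 50)
5P: (54, 50) + (41, 65). λ = (65 - 50)/(41 - 54) ≡ 15/66 mod 79. 66⁻¹ ≡ 6 (mod 79), so λ ≡ 11.
  x = λ² - 54 - 41 = 121 - 95 ≡ 26; y = λ·(54 - 26) - 50 ≡ 21. → (26, 21)
6P: (26, 21) + (41, 65). λ = (65 - 21)/(41 - 26) ≡ 44/15 mod 79. 15⁻¹ ≡ 58 (mod 79) since 15·58 = 870 ≡ 1, so λ ≡ 24.
  x = λ² - 26 - 41 = 576 - 67 ≡ 35; y = λ·(26 - 35) - 21 ≡ 0. → (35, 0)
7P: (35, 0) + (41, 65). λ = (65 - 0)/(41 - 35) ≡ 65/6 mod 79. 6⁻¹ ≡ 66 (mod 79) since 6·66 = 396 ≡ 1, so λ ≡ 24.
  x = λ² - 35 - 41 = 576 - 76 ≡ 26; y = λ·(35 - 26) - 0 ≡ 58. → (26, 58)
8P: (26, 58) + (41, 65). λ = (65 - 58)/(41 - 26) ≡ 7/15 mod 79. 15⁻¹ ≡ 58 (mod 79), so λ ≡ 11.
  x = λ² - 26 - 41 = 121 - 67 ≡ 54; y = λ·(26 - 54) - 58 ≡ 29. → (54, 29)
9P: (54, 29) + (41, 65). λ = (65 - 29)/(41 - 54) ≡ 36/66 mod 79. 66⁻¹ ≡ 6 (mod 79), so λ ≡ 58.
  x = λ² - 54 - 41 = 3364 - 95 ≡ 30; y = λ·(54 - 30) - 29 ≡ 20. → (30, 20)
10P: (30, 20) + (41, 65). λ = (65 - 20)/(41 - 30) ≡ 45/11 mod 79. 11⁻¹ ≡ 36 (mod 79) since 11·36 = 396 ≡ 1, so λ ≡ 40.
  x = λ² - 30 - 41 = 1600 - 71 ≡ 28; y = λ·(30 - 28) - 20 ≡ 60. → (28, 60)
11P: (28, 60) + (41, 65). λ = (65 - 60)/(41 - 28) ≡ 5/13 mod 79. 13⁻¹ ≡ 73 (mod 79) since 13·73 = 949 ≡ 1, so λ ≡ 49.
  x = λ² - 28 - 41 = 2401 - 69 ≡ 41; y = λ·(28 - 41) - 60 ≡ 14. → (41, 14)
12P: (41, 14) + (41, 65): same x and y₁ ≡ -y₂, so the sum is O.
12P = O, so the order is 12.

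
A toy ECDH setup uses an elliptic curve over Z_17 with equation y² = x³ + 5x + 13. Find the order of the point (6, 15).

2P: tangent at (6, 15): λ = (3·6² + 5)/(2·15) ≡ 11/13. 13⁻¹ ≡ 4 (mod 17) since 13·4 = 52 ≡ 1, so λ ≡ 11·4 ≡ 10.
  x = λ² - 6 - 6 = 100 - 12 ≡ 3; y = λ·(6 - 3) - 15 ≡ 15. → (3, 15)
3P: (3, 15) + (6, 15). λ = (15 - 15)/(6 - 3) ≡ 0/3 mod 17. 3⁻¹ ≡ 6 (mod 17), so λ ≡ 0.
  x = λ² - 3 - 6 = 0 - 9 ≡ 8; y = λ·(3 - 8) - 15 ≡ 2. → (8, 2)
4P: (8, 2) + (6, 15). λ = (15 - 2)/(6 - 8) ≡ 13/15 mod 17. 15⁻¹ ≡ 8 (mod 17), so λ ≡ 2.
  x = λ² - 8 - 6 = 4 - 14 ≡ 7; y = λ·(8 - 7) - 2 ≡ 0. → (7, 0)
5P: (7, 0) + (6, 15). λ = (15 - 0)/(6 - 7) ≡ 15/16 mod 17. 16⁻¹ ≡ 16 (mod 17), so λ ≡ 2.
  x = λ² - 7 - 6 = 4 - 13 ≡ 8; y = λ·(7 - 8) - 0 ≡ 15. → (8, 15)
6P: (8, 15) + (6, 15). λ = (15 - 15)/(6 - 8) ≡ 0/15 mod 17. 15⁻¹ ≡ 8 (mod 17) since 15·8 = 120 ≡ 1, so λ ≡ 0.
  x = λ² - 8 - 6 = 0 - 14 ≡ 3; y = λ·(8 - 3) - 15 ≡ 2. → (3, 2)
7P: (3, 2) + (6, 15). λ = (15 - 2)/(6 - 3) ≡ 13/3 mod 17. 3⁻¹ ≡ 6 (mod 17), so λ ≡ 10.
  x = λ² - 3 - 6 = 100 - 9 ≡ 6; y = λ·(3 - 6) - 2 ≡ 2. → (6, 2)
8P: (6, 2) + (6, 15): same x and y₁ ≡ -y₂, so the sum is O.
8P = O, so the order is 8.

8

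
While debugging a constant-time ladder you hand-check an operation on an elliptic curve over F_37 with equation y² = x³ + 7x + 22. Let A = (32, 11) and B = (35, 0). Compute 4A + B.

First 4A:
Double-and-add on 4 = (100)₂. Start with A = (32, 11) for the leading 1-bit.
double: tangent at (32, 11): λ = (3·32² + 7)/(2·11) ≡ 8/22. 22⁻¹ ≡ 32 (mod 37) since 22·32 = 704 ≡ 1, so λ ≡ 8·32 ≡ 34.
  x = λ² - 32 - 32 = 1156 - 64 ≡ 19; y = λ·(32 - 19) - 11 ≡ 24. → (19, 24)
double: tangent at (19, 24): λ = (3·19² + 7)/(2·24) ≡ 17/11. 11⁻¹ ≡ 27 (mod 37), so λ ≡ 17·27 ≡ 15.
  x = λ² - 19 - 19 = 225 - 38 ≡ 2; y = λ·(19 - 2) - 24 ≡ 9. → (2, 9)
4A = (2, 9).
Finally 4A + B:
(2, 9) + (35, 0). λ = (0 - 9)/(35 - 2) ≡ 28/33 mod 37. 33⁻¹ ≡ 9 (mod 37), so λ ≡ 30.
  x = λ² - 2 - 35 = 900 - 37 ≡ 12; y = λ·(2 - 12) - 9 ≡ 24. → (12, 24)

(12, 24)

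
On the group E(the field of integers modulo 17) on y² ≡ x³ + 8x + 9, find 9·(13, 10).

Write P = (13, 10).
Double-and-add on 9 = (1001)₂. Start with P = (13, 10) for the leading 1-bit.
double: tangent at (13, 10): λ = (3·13² + 8)/(2·10) ≡ 5/3. 3⁻¹ ≡ 6 (mod 17), so λ ≡ 5·6 ≡ 13.
  x = λ² - 13 - 13 = 169 - 26 ≡ 7; y = λ·(13 - 7) - 10 ≡ 0. → (7, 0)
double: (7, 0) + (7, 0): same x and y₁ ≡ -y₂, so the sum is the point at infinity.
double: the point at infinity + the point at infinity = the point at infinity (identity).
add P: the point at infinity + (13, 10) = (13, 10) (identity).

(13, 10)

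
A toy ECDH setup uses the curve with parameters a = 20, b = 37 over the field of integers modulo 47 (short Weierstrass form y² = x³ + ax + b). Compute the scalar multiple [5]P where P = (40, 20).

(34, 20)

Repeated addition: build up to 5P.
2P: tangent at (40, 20): λ = (3·40² + 20)/(2·20) ≡ 26/40. 40⁻¹ ≡ 20 (mod 47), so λ ≡ 26·20 ≡ 3.
  x = λ² - 40 - 40 = 9 - 80 ≡ 23; y = λ·(40 - 23) - 20 ≡ 31. → (23, 31)
3P: (23, 31) + (40, 20). λ = (20 - 31)/(40 - 23) ≡ 36/17 mod 47. 17⁻¹ ≡ 36 (mod 47), so λ ≡ 27.
  x = λ² - 23 - 40 = 729 - 63 ≡ 8; y = λ·(23 - 8) - 31 ≡ 45. → (8, 45)
4P: (8, 45) + (40, 20). λ = (20 - 45)/(40 - 8) ≡ 22/32 mod 47. 32⁻¹ ≡ 25 (mod 47), so λ ≡ 33.
  x = λ² - 8 - 40 = 1089 - 48 ≡ 7; y = λ·(8 - 7) - 45 ≡ 35. → (7, 35)
5P: (7, 35) + (40, 20). λ = (20 - 35)/(40 - 7) ≡ 32/33 mod 47. 33⁻¹ ≡ 10 (mod 47) since 33·10 = 330 ≡ 1, so λ ≡ 38.
  x = λ² - 7 - 40 = 1444 - 47 ≡ 34; y = λ·(7 - 34) - 35 ≡ 20. → (34, 20)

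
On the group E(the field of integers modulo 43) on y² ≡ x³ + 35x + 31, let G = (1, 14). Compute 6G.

O

Repeated addition: build up to 6G.
2G: tangent at (1, 14): λ = (3·1² + 35)/(2·14) ≡ 38/28. 28⁻¹ ≡ 20 (mod 43), so λ ≡ 38·20 ≡ 29.
  x = λ² - 1 - 1 = 841 - 2 ≡ 22; y = λ·(1 - 22) - 14 ≡ 22. → (22, 22)
3G: (22, 22) + (1, 14). λ = (14 - 22)/(1 - 22) ≡ 35/22 mod 43. 22⁻¹ ≡ 2 (mod 43), so λ ≡ 27.
  x = λ² - 22 - 1 = 729 - 23 ≡ 18; y = λ·(22 - 18) - 22 ≡ 0. → (18, 0)
4G: (18, 0) + (1, 14). λ = (14 - 0)/(1 - 18) ≡ 14/26 mod 43. 26⁻¹ ≡ 5 (mod 43), so λ ≡ 27.
  x = λ² - 18 - 1 = 729 - 19 ≡ 22; y = λ·(18 - 22) - 0 ≡ 21. → (22, 21)
5G: (22, 21) + (1, 14). λ = (14 - 21)/(1 - 22) ≡ 36/22 mod 43. 22⁻¹ ≡ 2 (mod 43) since 22·2 = 44 ≡ 1, so λ ≡ 29.
  x = λ² - 22 - 1 = 841 - 23 ≡ 1; y = λ·(22 - 1) - 21 ≡ 29. → (1, 29)
6G: (1, 29) + (1, 14): same x and y₁ ≡ -y₂, so the sum is the point at infinity.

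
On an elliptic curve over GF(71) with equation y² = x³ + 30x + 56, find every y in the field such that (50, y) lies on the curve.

none

x³ + 30x + 56 = 126556 ≡ 34 (mod 71).
34 is a non-residue mod 71; no y exists.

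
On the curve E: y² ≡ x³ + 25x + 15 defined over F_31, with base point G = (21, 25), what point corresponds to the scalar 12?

Double-and-add on 12 = (1100)₂. Start with G = (21, 25) for the leading 1-bit.
double: tangent at (21, 25): λ = (3·21² + 25)/(2·25) ≡ 15/19. 19⁻¹ ≡ 18 (mod 31) since 19·18 = 342 ≡ 1, so λ ≡ 15·18 ≡ 22.
  x = λ² - 21 - 21 = 484 - 42 ≡ 8; y = λ·(21 - 8) - 25 ≡ 13. → (8, 13)
add G: (8, 13) + (21, 25). λ = (25 - 13)/(21 - 8) ≡ 12/13 mod 31. 13⁻¹ ≡ 12 (mod 31), so λ ≡ 20.
  x = λ² - 8 - 21 = 400 - 29 ≡ 30; y = λ·(8 - 30) - 13 ≡ 12. → (30, 12)
double: tangent at (30, 12): λ = (3·30² + 25)/(2·12) ≡ 28/24. 24⁻¹ ≡ 22 (mod 31), so λ ≡ 28·22 ≡ 27.
  x = λ² - 30 - 30 = 729 - 60 ≡ 18; y = λ·(30 - 18) - 12 ≡ 2. → (18, 2)
double: tangent at (18, 2): λ = (3·18² + 25)/(2·2) ≡ 5/4. 4⁻¹ ≡ 8 (mod 31) since 4·8 = 32 ≡ 1, so λ ≡ 5·8 ≡ 9.
  x = λ² - 18 - 18 = 81 - 36 ≡ 14; y = λ·(18 - 14) - 2 ≡ 3. → (14, 3)

(14, 3)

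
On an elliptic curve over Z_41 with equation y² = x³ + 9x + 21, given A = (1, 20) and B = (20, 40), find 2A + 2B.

First 2A:
Repeated addition: build up to 2A.
2A: tangent at (1, 20): λ = (3·1² + 9)/(2·20) ≡ 12/40. 40⁻¹ ≡ 40 (mod 41) since 40·40 = 1600 ≡ 1, so λ ≡ 12·40 ≡ 29.
  x = λ² - 1 - 1 = 841 - 2 ≡ 19; y = λ·(1 - 19) - 20 ≡ 32. → (19, 32)
2A = (19, 32).
Next 2B:
Repeated addition: build up to 2B.
2B: tangent at (20, 40): λ = (3·20² + 9)/(2·40) ≡ 20/39. 39⁻¹ ≡ 20 (mod 41), so λ ≡ 20·20 ≡ 31.
  x = λ² - 20 - 20 = 961 - 40 ≡ 19; y = λ·(20 - 19) - 40 ≡ 32. → (19, 32)
2B = (19, 32).
Finally 2A + 2B:
tangent at (19, 32): λ = (3·19² + 9)/(2·32) ≡ 26/23. 23⁻¹ ≡ 25 (mod 41) since 23·25 = 575 ≡ 1, so λ ≡ 26·25 ≡ 35.
  x = λ² - 19 - 19 = 1225 - 38 ≡ 39; y = λ·(19 - 39) - 32 ≡ 6. → (39, 6)

(39, 6)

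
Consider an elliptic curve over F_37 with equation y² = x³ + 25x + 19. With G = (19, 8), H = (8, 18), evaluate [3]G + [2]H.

(3, 11)

First 3G:
Repeated addition: build up to 3G.
2G: tangent at (19, 8): λ = (3·19² + 25)/(2·8) ≡ 35/16. 16⁻¹ ≡ 7 (mod 37), so λ ≡ 35·7 ≡ 23.
  x = λ² - 19 - 19 = 529 - 38 ≡ 10; y = λ·(19 - 10) - 8 ≡ 14. → (10, 14)
3G: (10, 14) + (19, 8). λ = (8 - 14)/(19 - 10) ≡ 31/9 mod 37. 9⁻¹ ≡ 33 (mod 37), so λ ≡ 24.
  x = λ² - 10 - 19 = 576 - 29 ≡ 29; y = λ·(10 - 29) - 14 ≡ 11. → (29, 11)
3G = (29, 11).
Next 2H:
Repeated addition: build up to 2H.
2H: tangent at (8, 18): λ = (3·8² + 25)/(2·18) ≡ 32/36. 36⁻¹ ≡ 36 (mod 37) since 36·36 = 1296 ≡ 1, so λ ≡ 32·36 ≡ 5.
  x = λ² - 8 - 8 = 25 - 16 ≡ 9; y = λ·(8 - 9) - 18 ≡ 14. → (9, 14)
2H = (9, 14).
Finally 3G + 2H:
(29, 11) + (9, 14). λ = (14 - 11)/(9 - 29) ≡ 3/17 mod 37. 17⁻¹ ≡ 24 (mod 37), so λ ≡ 35.
  x = λ² - 29 - 9 = 1225 - 38 ≡ 3; y = λ·(29 - 3) - 11 ≡ 11. → (3, 11)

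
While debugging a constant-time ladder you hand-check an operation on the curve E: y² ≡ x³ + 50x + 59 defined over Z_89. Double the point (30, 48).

(47, 12)

tangent at (30, 48): λ = (3·30² + 50)/(2·48) ≡ 80/7. 7⁻¹ ≡ 51 (mod 89) since 7·51 = 357 ≡ 1, so λ ≡ 80·51 ≡ 75.
  x = λ² - 30 - 30 = 5625 - 60 ≡ 47; y = λ·(30 - 47) - 48 ≡ 12. → (47, 12)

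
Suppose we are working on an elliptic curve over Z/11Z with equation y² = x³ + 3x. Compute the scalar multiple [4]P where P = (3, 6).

Repeated addition: build up to 4P.
2P: tangent at (3, 6): λ = (3·3² + 3)/(2·6) ≡ 8/1. 1⁻¹ ≡ 1 (mod 11), so λ ≡ 8·1 ≡ 8.
  x = λ² - 3 - 3 = 64 - 6 ≡ 3; y = λ·(3 - 3) - 6 ≡ 5. → (3, 5)
3P: (3, 5) + (3, 6): same x and y₁ ≡ -y₂, so the sum is the point at infinity.
4P: the point at infinity + (3, 6) = (3, 6) (identity).

(3, 6)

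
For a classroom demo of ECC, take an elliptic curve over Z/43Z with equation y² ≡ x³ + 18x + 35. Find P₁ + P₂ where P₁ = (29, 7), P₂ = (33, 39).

(2, 37)

(29, 7) + (33, 39). λ = (39 - 7)/(33 - 29) ≡ 32/4 mod 43. 4⁻¹ ≡ 11 (mod 43) since 4·11 = 44 ≡ 1, so λ ≡ 8.
  x = λ² - 29 - 33 = 64 - 62 ≡ 2; y = λ·(29 - 2) - 7 ≡ 37. → (2, 37)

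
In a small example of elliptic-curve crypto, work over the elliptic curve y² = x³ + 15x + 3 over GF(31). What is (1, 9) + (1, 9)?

(30, 24)

tangent at (1, 9): λ = (3·1² + 15)/(2·9) ≡ 18/18. 18⁻¹ ≡ 19 (mod 31), so λ ≡ 18·19 ≡ 1.
  x = λ² - 1 - 1 = 1 - 2 ≡ 30; y = λ·(1 - 30) - 9 ≡ 24. → (30, 24)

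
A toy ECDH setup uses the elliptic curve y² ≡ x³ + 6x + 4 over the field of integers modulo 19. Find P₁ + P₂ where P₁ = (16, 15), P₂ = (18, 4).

(1, 7)

(16, 15) + (18, 4). λ = (4 - 15)/(18 - 16) ≡ 8/2 mod 19. 2⁻¹ ≡ 10 (mod 19), so λ ≡ 4.
  x = λ² - 16 - 18 = 16 - 34 ≡ 1; y = λ·(16 - 1) - 15 ≡ 7. → (1, 7)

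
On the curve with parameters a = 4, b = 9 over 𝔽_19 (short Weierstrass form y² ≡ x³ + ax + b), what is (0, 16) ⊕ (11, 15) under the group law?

(0, 3)

(0, 16) + (11, 15). λ = (15 - 16)/(11 - 0) ≡ 18/11 mod 19. 11⁻¹ ≡ 7 (mod 19), so λ ≡ 12.
  x = λ² - 0 - 11 = 144 - 11 ≡ 0; y = λ·(0 - 0) - 16 ≡ 3. → (0, 3)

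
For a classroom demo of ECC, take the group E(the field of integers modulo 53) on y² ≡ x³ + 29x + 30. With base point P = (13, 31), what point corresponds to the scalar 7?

(18, 36)

Repeated addition: build up to 7P.
2P: tangent at (13, 31): λ = (3·13² + 29)/(2·31) ≡ 6/9. 9⁻¹ ≡ 6 (mod 53) since 9·6 = 54 ≡ 1, so λ ≡ 6·6 ≡ 36.
  x = λ² - 13 - 13 = 1296 - 26 ≡ 51; y = λ·(13 - 51) - 31 ≡ 32. → (51, 32)
3P: (51, 32) + (13, 31). λ = (31 - 32)/(13 - 51) ≡ 52/15 mod 53. 15⁻¹ ≡ 46 (mod 53), so λ ≡ 7.
  x = λ² - 51 - 13 = 49 - 64 ≡ 38; y = λ·(51 - 38) - 32 ≡ 6. → (38, 6)
4P: (38, 6) + (13, 31). λ = (31 - 6)/(13 - 38) ≡ 25/28 mod 53. 28⁻¹ ≡ 36 (mod 53) since 28·36 = 1008 ≡ 1, so λ ≡ 52.
  x = λ² - 38 - 13 = 2704 - 51 ≡ 3; y = λ·(38 - 3) - 6 ≡ 12. → (3, 12)
5P: (3, 12) + (13, 31). λ = (31 - 12)/(13 - 3) ≡ 19/10 mod 53. 10⁻¹ ≡ 16 (mod 53), so λ ≡ 39.
  x = λ² - 3 - 13 = 1521 - 16 ≡ 21; y = λ·(3 - 21) - 12 ≡ 28. → (21, 28)
6P: (21, 28) + (13, 31). λ = (31 - 28)/(13 - 21) ≡ 3/45 mod 53. 45⁻¹ ≡ 33 (mod 53) since 45·33 = 1485 ≡ 1, so λ ≡ 46.
  x = λ² - 21 - 13 = 2116 - 34 ≡ 15; y = λ·(21 - 15) - 28 ≡ 36. → (15, 36)
7P: (15, 36) + (13, 31). λ = (31 - 36)/(13 - 15) ≡ 48/51 mod 53. 51⁻¹ ≡ 26 (mod 53), so λ ≡ 29.
  x = λ² - 15 - 13 = 841 - 28 ≡ 18; y = λ·(15 - 18) - 36 ≡ 36. → (18, 36)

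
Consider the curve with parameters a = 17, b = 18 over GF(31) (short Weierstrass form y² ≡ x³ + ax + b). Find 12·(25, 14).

(9, 1)

Write P = (25, 14).
Repeated addition: build up to 12P.
2P: tangent at (25, 14): λ = (3·25² + 17)/(2·14) ≡ 1/28. 28⁻¹ ≡ 10 (mod 31) since 28·10 = 280 ≡ 1, so λ ≡ 1·10 ≡ 10.
  x = λ² - 25 - 25 = 100 - 50 ≡ 19; y = λ·(25 - 19) - 14 ≡ 15. → (19, 15)
3P: (19, 15) + (25, 14). λ = (14 - 15)/(25 - 19) ≡ 30/6 mod 31. 6⁻¹ ≡ 26 (mod 31), so λ ≡ 5.
  x = λ² - 19 - 25 = 25 - 44 ≡ 12; y = λ·(19 - 12) - 15 ≡ 20. → (12, 20)
4P: (12, 20) + (25, 14). λ = (14 - 20)/(25 - 12) ≡ 25/13 mod 31. 13⁻¹ ≡ 12 (mod 31) since 13·12 = 156 ≡ 1, so λ ≡ 21.
  x = λ² - 12 - 25 = 441 - 37 ≡ 1; y = λ·(12 - 1) - 20 ≡ 25. → (1, 25)
5P: (1, 25) + (25, 14). λ = (14 - 25)/(25 - 1) ≡ 20/24 mod 31. 24⁻¹ ≡ 22 (mod 31), so λ ≡ 6.
  x = λ² - 1 - 25 = 36 - 26 ≡ 10; y = λ·(1 - 10) - 25 ≡ 14. → (10, 14)
6P: (10, 14) + (25, 14). λ = (14 - 14)/(25 - 10) ≡ 0/15 mod 31. 15⁻¹ ≡ 29 (mod 31), so λ ≡ 0.
  x = λ² - 10 - 25 = 0 - 35 ≡ 27; y = λ·(10 - 27) - 14 ≡ 17. → (27, 17)
7P: (27, 17) + (25, 14). λ = (14 - 17)/(25 - 27) ≡ 28/29 mod 31. 29⁻¹ ≡ 15 (mod 31), so λ ≡ 17.
  x = λ² - 27 - 25 = 289 - 52 ≡ 20; y = λ·(27 - 20) - 17 ≡ 9. → (20, 9)
8P: (20, 9) + (25, 14). λ = (14 - 9)/(25 - 20) ≡ 5/5 mod 31. 5⁻¹ ≡ 25 (mod 31) since 5·25 = 125 ≡ 1, so λ ≡ 1.
  x = λ² - 20 - 25 = 1 - 45 ≡ 18; y = λ·(20 - 18) - 9 ≡ 24. → (18, 24)
9P: (18, 24) + (25, 14). λ = (14 - 24)/(25 - 18) ≡ 21/7 mod 31. 7⁻¹ ≡ 9 (mod 31), so λ ≡ 3.
  x = λ² - 18 - 25 = 9 - 43 ≡ 28; y = λ·(18 - 28) - 24 ≡ 8. → (28, 8)
10P: (28, 8) + (25, 14). λ = (14 - 8)/(25 - 28) ≡ 6/28 mod 31. 28⁻¹ ≡ 10 (mod 31), so λ ≡ 29.
  x = λ² - 28 - 25 = 841 - 53 ≡ 13; y = λ·(28 - 13) - 8 ≡ 24. → (13, 24)
11P: (13, 24) + (25, 14). λ = (14 - 24)/(25 - 13) ≡ 21/12 mod 31. 12⁻¹ ≡ 13 (mod 31) since 12·13 = 156 ≡ 1, so λ ≡ 25.
  x = λ² - 13 - 25 = 625 - 38 ≡ 29; y = λ·(13 - 29) - 24 ≡ 10. → (29, 10)
12P: (29, 10) + (25, 14). λ = (14 - 10)/(25 - 29) ≡ 4/27 mod 31. 27⁻¹ ≡ 23 (mod 31), so λ ≡ 30.
  x = λ² - 29 - 25 = 900 - 54 ≡ 9; y = λ·(29 - 9) - 10 ≡ 1. → (9, 1)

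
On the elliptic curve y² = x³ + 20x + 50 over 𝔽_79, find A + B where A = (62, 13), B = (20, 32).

(20, 47)

(62, 13) + (20, 32). λ = (32 - 13)/(20 - 62) ≡ 19/37 mod 79. 37⁻¹ ≡ 47 (mod 79), so λ ≡ 24.
  x = λ² - 62 - 20 = 576 - 82 ≡ 20; y = λ·(62 - 20) - 13 ≡ 47. → (20, 47)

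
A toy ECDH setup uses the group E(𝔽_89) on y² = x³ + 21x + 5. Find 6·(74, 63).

(67, 51)

Write Q = (74, 63).
Double-and-add on 6 = (110)₂. Start with Q = (74, 63) for the leading 1-bit.
double: tangent at (74, 63): λ = (3·74² + 21)/(2·63) ≡ 73/37. 37⁻¹ ≡ 77 (mod 89) since 37·77 = 2849 ≡ 1, so λ ≡ 73·77 ≡ 14.
  x = λ² - 74 - 74 = 196 - 148 ≡ 48; y = λ·(74 - 48) - 63 ≡ 34. → (48, 34)
add Q: (48, 34) + (74, 63). λ = (63 - 34)/(74 - 48) ≡ 29/26 mod 89. 26⁻¹ ≡ 24 (mod 89), so λ ≡ 73.
  x = λ² - 48 - 74 = 5329 - 122 ≡ 45; y = λ·(48 - 45) - 34 ≡ 7. → (45, 7)
double: tangent at (45, 7): λ = (3·45² + 21)/(2·7) ≡ 44/14. 14⁻¹ ≡ 70 (mod 89) since 14·70 = 980 ≡ 1, so λ ≡ 44·70 ≡ 54.
  x = λ² - 45 - 45 = 2916 - 90 ≡ 67; y = λ·(45 - 67) - 7 ≡ 51. → (67, 51)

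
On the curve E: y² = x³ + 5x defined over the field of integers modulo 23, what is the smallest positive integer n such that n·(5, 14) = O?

6

2P: tangent at (5, 14): λ = (3·5² + 5)/(2·14) ≡ 11/5. 5⁻¹ ≡ 14 (mod 23), so λ ≡ 11·14 ≡ 16.
  x = λ² - 5 - 5 = 256 - 10 ≡ 16; y = λ·(5 - 16) - 14 ≡ 17. → (16, 17)
3P: (16, 17) + (5, 14). λ = (14 - 17)/(5 - 16) ≡ 20/12 mod 23. 12⁻¹ ≡ 2 (mod 23) since 12·2 = 24 ≡ 1, so λ ≡ 17.
  x = λ² - 16 - 5 = 289 - 21 ≡ 15; y = λ·(16 - 15) - 17 ≡ 0. → (15, 0)
4P: (15, 0) + (5, 14). λ = (14 - 0)/(5 - 15) ≡ 14/13 mod 23. 13⁻¹ ≡ 16 (mod 23), so λ ≡ 17.
  x = λ² - 15 - 5 = 289 - 20 ≡ 16; y = λ·(15 - 16) - 0 ≡ 6. → (16, 6)
5P: (16, 6) + (5, 14). λ = (14 - 6)/(5 - 16) ≡ 8/12 mod 23. 12⁻¹ ≡ 2 (mod 23), so λ ≡ 16.
  x = λ² - 16 - 5 = 256 - 21 ≡ 5; y = λ·(16 - 5) - 6 ≡ 9. → (5, 9)
6P: (5, 9) + (5, 14): same x and y₁ ≡ -y₂, so the sum is O.
6P = O, so the order is 6.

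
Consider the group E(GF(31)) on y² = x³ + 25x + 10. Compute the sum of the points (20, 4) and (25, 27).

(20, 4) + (25, 27). λ = (27 - 4)/(25 - 20) ≡ 23/5 mod 31. 5⁻¹ ≡ 25 (mod 31) since 5·25 = 125 ≡ 1, so λ ≡ 17.
  x = λ² - 20 - 25 = 289 - 45 ≡ 27; y = λ·(20 - 27) - 4 ≡ 1. → (27, 1)

(27, 1)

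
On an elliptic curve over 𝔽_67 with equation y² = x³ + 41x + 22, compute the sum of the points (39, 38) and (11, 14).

(15, 40)

(39, 38) + (11, 14). λ = (14 - 38)/(11 - 39) ≡ 43/39 mod 67. 39⁻¹ ≡ 55 (mod 67), so λ ≡ 20.
  x = λ² - 39 - 11 = 400 - 50 ≡ 15; y = λ·(39 - 15) - 38 ≡ 40. → (15, 40)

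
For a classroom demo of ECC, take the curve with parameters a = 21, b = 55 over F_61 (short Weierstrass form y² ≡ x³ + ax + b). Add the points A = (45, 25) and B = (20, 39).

(5, 38)

(45, 25) + (20, 39). λ = (39 - 25)/(20 - 45) ≡ 14/36 mod 61. 36⁻¹ ≡ 39 (mod 61), so λ ≡ 58.
  x = λ² - 45 - 20 = 3364 - 65 ≡ 5; y = λ·(45 - 5) - 25 ≡ 38. → (5, 38)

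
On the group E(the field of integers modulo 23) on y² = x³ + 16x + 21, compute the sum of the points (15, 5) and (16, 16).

(15, 5) + (16, 16). λ = (16 - 5)/(16 - 15) ≡ 11/1 mod 23. 1⁻¹ ≡ 1 (mod 23), so λ ≡ 11.
  x = λ² - 15 - 16 = 121 - 31 ≡ 21; y = λ·(15 - 21) - 5 ≡ 21. → (21, 21)

(21, 21)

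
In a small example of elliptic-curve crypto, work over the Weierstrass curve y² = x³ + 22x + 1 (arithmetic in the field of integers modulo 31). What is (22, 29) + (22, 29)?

tangent at (22, 29): λ = (3·22² + 22)/(2·29) ≡ 17/27. 27⁻¹ ≡ 23 (mod 31), so λ ≡ 17·23 ≡ 19.
  x = λ² - 22 - 22 = 361 - 44 ≡ 7; y = λ·(22 - 7) - 29 ≡ 8. → (7, 8)

(7, 8)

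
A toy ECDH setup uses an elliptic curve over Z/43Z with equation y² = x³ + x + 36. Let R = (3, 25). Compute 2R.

(10, 33)

tangent at (3, 25): λ = (3·3² + 1)/(2·25) ≡ 28/7. 7⁻¹ ≡ 37 (mod 43) since 7·37 = 259 ≡ 1, so λ ≡ 28·37 ≡ 4.
  x = λ² - 3 - 3 = 16 - 6 ≡ 10; y = λ·(3 - 10) - 25 ≡ 33. → (10, 33)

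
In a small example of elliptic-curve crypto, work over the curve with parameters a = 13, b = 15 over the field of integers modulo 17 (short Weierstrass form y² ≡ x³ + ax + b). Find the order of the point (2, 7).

6

2P: tangent at (2, 7): λ = (3·2² + 13)/(2·7) ≡ 8/14. 14⁻¹ ≡ 11 (mod 17) since 14·11 = 154 ≡ 1, so λ ≡ 8·11 ≡ 3.
  x = λ² - 2 - 2 = 9 - 4 ≡ 5; y = λ·(2 - 5) - 7 ≡ 1. → (5, 1)
3P: (5, 1) + (2, 7). λ = (7 - 1)/(2 - 5) ≡ 6/14 mod 17. 14⁻¹ ≡ 11 (mod 17) since 14·11 = 154 ≡ 1, so λ ≡ 15.
  x = λ² - 5 - 2 = 225 - 7 ≡ 14; y = λ·(5 - 14) - 1 ≡ 0. → (14, 0)
4P: (14, 0) + (2, 7). λ = (7 - 0)/(2 - 14) ≡ 7/5 mod 17. 5⁻¹ ≡ 7 (mod 17), so λ ≡ 15.
  x = λ² - 14 - 2 = 225 - 16 ≡ 5; y = λ·(14 - 5) - 0 ≡ 16. → (5, 16)
5P: (5, 16) + (2, 7). λ = (7 - 16)/(2 - 5) ≡ 8/14 mod 17. 14⁻¹ ≡ 11 (mod 17), so λ ≡ 3.
  x = λ² - 5 - 2 = 9 - 7 ≡ 2; y = λ·(5 - 2) - 16 ≡ 10. → (2, 10)
6P: (2, 10) + (2, 7): same x and y₁ ≡ -y₂, so the sum is O.
6P = O, so the order is 6.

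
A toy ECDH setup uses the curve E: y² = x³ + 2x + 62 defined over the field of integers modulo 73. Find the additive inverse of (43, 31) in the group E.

(43, 42)

-(43, 31) = (43, -31 mod 73) = (43, 42).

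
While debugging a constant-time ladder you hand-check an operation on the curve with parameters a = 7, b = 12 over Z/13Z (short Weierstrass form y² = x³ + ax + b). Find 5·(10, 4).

(12, 2)

Write Q = (10, 4).
Repeated addition: build up to 5Q.
2Q: tangent at (10, 4): λ = (3·10² + 7)/(2·4) ≡ 8/8. 8⁻¹ ≡ 5 (mod 13) since 8·5 = 40 ≡ 1, so λ ≡ 8·5 ≡ 1.
  x = λ² - 10 - 10 = 1 - 20 ≡ 7; y = λ·(10 - 7) - 4 ≡ 12. → (7, 12)
3Q: (7, 12) + (10, 4). λ = (4 - 12)/(10 - 7) ≡ 5/3 mod 13. 3⁻¹ ≡ 9 (mod 13) since 3·9 = 27 ≡ 1, so λ ≡ 6.
  x = λ² - 7 - 10 = 36 - 17 ≡ 6; y = λ·(7 - 6) - 12 ≡ 7. → (6, 7)
4Q: (6, 7) + (10, 4). λ = (4 - 7)/(10 - 6) ≡ 10/4 mod 13. 4⁻¹ ≡ 10 (mod 13), so λ ≡ 9.
  x = λ² - 6 - 10 = 81 - 16 ≡ 0; y = λ·(6 - 0) - 7 ≡ 8. → (0, 8)
5Q: (0, 8) + (10, 4). λ = (4 - 8)/(10 - 0) ≡ 9/10 mod 13. 10⁻¹ ≡ 4 (mod 13), so λ ≡ 10.
  x = λ² - 0 - 10 = 100 - 10 ≡ 12; y = λ·(0 - 12) - 8 ≡ 2. → (12, 2)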